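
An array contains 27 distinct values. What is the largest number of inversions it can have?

A reversed (strictly descending) arrangement makes every pair an inversion, giving C(27, 2) inversions.
C(27, 2) = 27·26/2 = 351

351 inversions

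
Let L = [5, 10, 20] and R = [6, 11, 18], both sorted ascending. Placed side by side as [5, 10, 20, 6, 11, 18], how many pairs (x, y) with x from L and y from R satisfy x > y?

4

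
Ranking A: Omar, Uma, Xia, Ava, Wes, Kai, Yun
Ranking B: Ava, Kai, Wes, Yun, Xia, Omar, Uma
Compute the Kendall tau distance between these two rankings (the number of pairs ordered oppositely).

Assign each item its position (1..7) in the first ordering, then rewrite the second ordering as that position sequence:
positions: Omar→1, Uma→2, Xia→3, Ava→4, Wes→5, Kai→6, Yun→7
second ordering as positions: [4, 6, 5, 7, 3, 1, 2]
Discordant pairs = inversions in this position sequence.
4: 3, 1, 2 → 3
6: 5, 3, 1, 2 → 4
5: 3, 1, 2 → 3
7: 3, 1, 2 → 3
3: 1, 2 → 2
1: 0
2: 0
Total: 3 + 4 + 3 + 3 + 2 + 0 + 0 = 15

15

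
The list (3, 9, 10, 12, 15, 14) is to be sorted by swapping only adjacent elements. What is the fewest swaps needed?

1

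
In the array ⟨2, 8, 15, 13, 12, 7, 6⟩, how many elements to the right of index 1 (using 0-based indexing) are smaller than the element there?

2

The element at index 1 is 8.
Elements after it: 15, 13, 12, 7, 6
Those smaller than 8: 7, 6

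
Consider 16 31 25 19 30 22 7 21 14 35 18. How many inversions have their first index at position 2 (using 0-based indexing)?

6

The element at index 2 is 25.
Elements after it: 19, 30, 22, 7, 21, 14, 35, 18
Those smaller than 25: 19, 22, 7, 21, 14, 18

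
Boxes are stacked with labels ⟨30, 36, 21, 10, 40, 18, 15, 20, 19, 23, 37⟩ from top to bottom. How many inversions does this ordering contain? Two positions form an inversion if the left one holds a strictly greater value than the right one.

Sweep left to right; for each value list the smaller values that follow it:
30 → 21, 10, 18, 15, 20, 19, 23 → 7
36 → 21, 10, 18, 15, 20, 19, 23 → 7
21 → 10, 18, 15, 20, 19 → 5
10 → none → 0
40 → 18, 15, 20, 19, 23, 37 → 6
18 → 15 → 1
15 → none → 0
20 → 19 → 1
19 → none → 0
23 → none → 0
37 → none → 0
Sum: 7 + 7 + 5 + 0 + 6 + 1 + 0 + 1 + 0 + 0 + 0 = 27

27 out-of-order pairs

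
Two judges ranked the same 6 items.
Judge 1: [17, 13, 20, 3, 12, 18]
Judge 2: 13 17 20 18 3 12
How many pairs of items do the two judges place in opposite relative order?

Assign each item its position (1..6) in the first ordering, then rewrite the second ordering as that position sequence:
positions: 17→1, 13→2, 20→3, 3→4, 12→5, 18→6
second ordering as positions: [2, 1, 3, 6, 4, 5]
Discordant pairs = inversions in this position sequence.
2: 1 → 1
1: 0
3: 0
6: 4, 5 → 2
4: 0
5: 0
Total: 1 + 0 + 0 + 2 + 0 + 0 = 3

3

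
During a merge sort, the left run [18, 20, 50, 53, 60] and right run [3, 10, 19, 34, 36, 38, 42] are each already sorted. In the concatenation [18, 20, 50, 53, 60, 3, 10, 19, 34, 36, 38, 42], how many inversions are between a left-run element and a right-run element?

There are 26 cross-inversions.

For each element r of the right run, count left-run elements greater than r:
r = 3: 18, 20, 50, 53, 60 → 5
r = 10: 18, 20, 50, 53, 60 → 5
r = 19: 20, 50, 53, 60 → 4
r = 34: 50, 53, 60 → 3
r = 36: 50, 53, 60 → 3
r = 38: 50, 53, 60 → 3
r = 42: 50, 53, 60 → 3
Cross-inversions: 5 + 5 + 4 + 3 + 3 + 3 + 3 = 26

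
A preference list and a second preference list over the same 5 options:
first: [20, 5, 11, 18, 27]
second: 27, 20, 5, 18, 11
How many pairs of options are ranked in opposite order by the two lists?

Assign each item its position (1..5) in the first ordering, then rewrite the second ordering as that position sequence:
positions: 20→1, 5→2, 11→3, 18→4, 27→5
second ordering as positions: [5, 1, 2, 4, 3]
Discordant pairs = inversions in this position sequence.
5: 1, 2, 4, 3 → 4
1: 0
2: 0
4: 3 → 1
3: 0
Total: 4 + 0 + 0 + 1 + 0 = 5

There are 5 pairs.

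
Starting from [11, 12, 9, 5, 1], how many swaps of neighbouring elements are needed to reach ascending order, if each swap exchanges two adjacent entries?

9

Each adjacent swap fixes exactly one inversion, so the minimum swap count equals the number of inversions.
Count inversions — for each element, later elements that are smaller:
11: 9, 5, 1 → 3
12: 9, 5, 1 → 3
9: 5, 1 → 2
5: 1 → 1
1: none → 0
Total inversions: 3 + 3 + 2 + 1 + 0 = 9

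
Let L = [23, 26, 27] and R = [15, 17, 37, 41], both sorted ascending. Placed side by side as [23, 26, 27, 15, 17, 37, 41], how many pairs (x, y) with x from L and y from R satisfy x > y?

Count, for every r in R, how many entries of L exceed r:
r = 15: 23, 26, 27 → 3
r = 17: 23, 26, 27 → 3
r = 37: none → 0
r = 41: none → 0
Cross-inversions: 3 + 3 + 0 + 0 = 6

There are 6 cross-inversions.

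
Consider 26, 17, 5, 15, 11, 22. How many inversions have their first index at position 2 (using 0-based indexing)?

0

The element at index 2 is 5.
Elements after it: 15, 11, 22
None of them are smaller than 5.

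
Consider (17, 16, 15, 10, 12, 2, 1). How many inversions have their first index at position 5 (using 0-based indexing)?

1

The element at index 5 is 2.
Elements after it: 1
Those smaller than 2: 1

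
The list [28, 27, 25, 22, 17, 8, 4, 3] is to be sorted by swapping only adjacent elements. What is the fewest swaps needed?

There are 28 adjacent swaps.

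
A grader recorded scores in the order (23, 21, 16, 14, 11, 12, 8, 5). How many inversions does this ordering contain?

Element-by-element contributions:
23: 7
21: 6
16: 5
14: 4
11: 2
12: 2
8: 1
5: 0
Sum: 7 + 6 + 5 + 4 + 2 + 2 + 1 + 0 = 27

Inversions: 27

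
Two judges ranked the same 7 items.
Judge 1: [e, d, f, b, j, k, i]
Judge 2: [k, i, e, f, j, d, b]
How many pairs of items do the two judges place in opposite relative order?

Assign each item its position (1..7) in the first ordering, then rewrite the second ordering as that position sequence:
positions: e→1, d→2, f→3, b→4, j→5, k→6, i→7
second ordering as positions: [6, 7, 1, 3, 5, 2, 4]
Discordant pairs = inversions in this position sequence.
6: 1, 3, 5, 2, 4 → 5
7: 1, 3, 5, 2, 4 → 5
1: 0
3: 2 → 1
5: 2, 4 → 2
2: 0
4: 0
Total: 5 + 5 + 0 + 1 + 2 + 0 + 0 = 13

13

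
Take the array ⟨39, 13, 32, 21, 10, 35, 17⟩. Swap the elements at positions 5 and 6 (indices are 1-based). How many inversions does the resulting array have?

Positions 5 and 6 hold 10 and 35; after swapping, the array is [39, 13, 32, 21, 35, 10, 17].
Count, for each position, how many later elements it exceeds:
39 → 13, 32, 21, 35, 10, 17 → 6
13 → 10 → 1
32 → 21, 10, 17 → 3
21 → 10, 17 → 2
35 → 10, 17 → 2
10 → none → 0
17 → none → 0
Sum: 6 + 1 + 3 + 2 + 2 + 0 + 0 = 14

There are 14 inversions.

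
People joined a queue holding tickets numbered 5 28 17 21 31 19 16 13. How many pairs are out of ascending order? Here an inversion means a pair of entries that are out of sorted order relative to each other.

16

Count, for each position, how many later elements it exceeds:
5 → none → 0
28 → 17, 21, 19, 16, 13 → 5
17 → 16, 13 → 2
21 → 19, 16, 13 → 3
31 → 19, 16, 13 → 3
19 → 16, 13 → 2
16 → 13 → 1
13 → none → 0
Sum: 0 + 5 + 2 + 3 + 3 + 2 + 1 + 0 = 16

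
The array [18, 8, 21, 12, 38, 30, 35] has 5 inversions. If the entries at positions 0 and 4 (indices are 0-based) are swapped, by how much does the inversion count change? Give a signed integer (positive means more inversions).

Positions 0 and 4 hold 18 and 38; after swapping, the array is [38, 8, 21, 12, 18, 30, 35].
Count, for each position, how many later elements it exceeds:
38 → 8, 21, 12, 18, 30, 35 → 6
8 → none → 0
21 → 12, 18 → 2
12 → none → 0
18 → none → 0
30 → none → 0
35 → none → 0
Sum: 6 + 0 + 2 + 0 + 0 + 0 + 0 = 8
Change: 8 − 5 = +3

+3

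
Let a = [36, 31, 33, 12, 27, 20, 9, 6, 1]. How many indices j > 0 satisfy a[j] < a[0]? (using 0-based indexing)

8 such elements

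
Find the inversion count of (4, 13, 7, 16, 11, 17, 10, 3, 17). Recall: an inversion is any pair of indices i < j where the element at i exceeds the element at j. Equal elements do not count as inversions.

Element-by-element contributions:
4 → 3 → 1
13 → 7, 11, 10, 3 → 4
7 → 3 → 1
16 → 11, 10, 3 → 3
11 → 10, 3 → 2
17 → 10, 3 → 2
10 → 3 → 1
3 → none → 0
17 → none → 0
Sum: 1 + 4 + 1 + 3 + 2 + 2 + 1 + 0 + 0 = 14

14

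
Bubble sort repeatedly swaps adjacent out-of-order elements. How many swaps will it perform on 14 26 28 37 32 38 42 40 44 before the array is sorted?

Minimum adjacent swaps = number of inversions (each swap of adjacent out-of-order elements removes one inversion and no swap can remove more).
Count inversions — for each element, later elements that are smaller:
14: none → 0
26: none → 0
28: none → 0
37: 32 → 1
32: none → 0
38: none → 0
42: 40 → 1
40: none → 0
44: none → 0
Total inversions: 0 + 0 + 0 + 1 + 0 + 0 + 1 + 0 + 0 = 2

2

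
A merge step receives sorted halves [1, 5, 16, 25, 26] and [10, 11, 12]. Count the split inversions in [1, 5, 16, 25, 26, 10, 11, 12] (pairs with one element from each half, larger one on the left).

9

Take each right-half value and tally the left-half values above it:
r = 10: 16, 25, 26 → 3
r = 11: 16, 25, 26 → 3
r = 12: 16, 25, 26 → 3
Cross-inversions: 3 + 3 + 3 = 9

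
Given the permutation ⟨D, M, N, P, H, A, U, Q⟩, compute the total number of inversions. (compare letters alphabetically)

Element-by-element contributions:
D → A → 1
M → H, A → 2
N → H, A → 2
P → H, A → 2
H → A → 1
A → none → 0
U → Q → 1
Q → none → 0
Sum: 1 + 2 + 2 + 2 + 1 + 0 + 1 + 0 = 9

9 inversions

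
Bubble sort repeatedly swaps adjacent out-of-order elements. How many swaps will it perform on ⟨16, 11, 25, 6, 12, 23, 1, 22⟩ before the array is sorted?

Swaps: 15

The minimum number of adjacent swaps to sort an array equals its inversion count, since every such swap removes exactly one inversion.
Count inversions — for each element, later elements that are smaller:
16: 11, 6, 12, 1 → 4
11: 6, 1 → 2
25: 6, 12, 23, 1, 22 → 5
6: 1 → 1
12: 1 → 1
23: 1, 22 → 2
1: none → 0
22: none → 0
Total inversions: 4 + 2 + 5 + 1 + 1 + 2 + 0 + 0 = 15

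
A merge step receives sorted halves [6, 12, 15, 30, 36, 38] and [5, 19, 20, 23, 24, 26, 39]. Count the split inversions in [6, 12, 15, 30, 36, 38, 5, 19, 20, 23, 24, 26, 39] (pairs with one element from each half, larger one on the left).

Split inversions: 21

For each element r of the right run, count left-run elements greater than r:
r = 5: 6, 12, 15, 30, 36, 38 → 6
r = 19: 30, 36, 38 → 3
r = 20: 30, 36, 38 → 3
r = 23: 30, 36, 38 → 3
r = 24: 30, 36, 38 → 3
r = 26: 30, 36, 38 → 3
r = 39: none → 0
Cross-inversions: 6 + 3 + 3 + 3 + 3 + 3 + 0 = 21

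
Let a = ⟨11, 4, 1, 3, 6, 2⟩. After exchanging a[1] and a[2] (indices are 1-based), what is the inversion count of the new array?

Positions 1 and 2 hold 11 and 4; after swapping, the array is [4, 11, 1, 3, 6, 2].
Element-by-element contributions:
4: 3
11: 4
1: 0
3: 1
6: 1
2: 0
Sum: 3 + 4 + 0 + 1 + 1 + 0 = 9

There are 9 inversions.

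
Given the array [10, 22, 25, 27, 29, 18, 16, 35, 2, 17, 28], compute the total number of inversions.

Sweep left to right; for each value list the smaller values that follow it:
10 → 2 → 1
22 → 18, 16, 2, 17 → 4
25 → 18, 16, 2, 17 → 4
27 → 18, 16, 2, 17 → 4
29 → 18, 16, 2, 17, 28 → 5
18 → 16, 2, 17 → 3
16 → 2 → 1
35 → 2, 17, 28 → 3
2 → none → 0
17 → none → 0
28 → none → 0
Sum: 1 + 4 + 4 + 4 + 5 + 3 + 1 + 3 + 0 + 0 + 0 = 25

There are 25 inversions.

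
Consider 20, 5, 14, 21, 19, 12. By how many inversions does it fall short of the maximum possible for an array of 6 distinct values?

7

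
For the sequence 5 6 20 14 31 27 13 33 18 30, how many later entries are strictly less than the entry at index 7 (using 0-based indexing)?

The element at index 7 is 33.
Elements after it: 18, 30
Those smaller than 33: 18, 30

2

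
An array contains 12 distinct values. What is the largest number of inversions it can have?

66

A reversed (strictly descending) arrangement makes every pair an inversion, giving C(12, 2) inversions.
C(12, 2) = 12·11/2 = 66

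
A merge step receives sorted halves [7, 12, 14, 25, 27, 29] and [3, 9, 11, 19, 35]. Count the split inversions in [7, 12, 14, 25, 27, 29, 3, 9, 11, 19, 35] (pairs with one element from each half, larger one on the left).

19 cross-inversions

For each element r of the right run, count left-run elements greater than r:
r = 3: 7, 12, 14, 25, 27, 29 → 6
r = 9: 12, 14, 25, 27, 29 → 5
r = 11: 12, 14, 25, 27, 29 → 5
r = 19: 25, 27, 29 → 3
r = 35: none → 0
Cross-inversions: 6 + 5 + 5 + 3 + 0 = 19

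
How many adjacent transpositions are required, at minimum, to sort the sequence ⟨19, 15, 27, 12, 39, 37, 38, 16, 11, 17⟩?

Minimum adjacent swaps = number of inversions (each swap of adjacent out-of-order elements removes one inversion and no swap can remove more).
Count inversions — for each element, later elements that are smaller:
19: 15, 12, 16, 11, 17 → 5
15: 12, 11 → 2
27: 12, 16, 11, 17 → 4
12: 11 → 1
39: 37, 38, 16, 11, 17 → 5
37: 16, 11, 17 → 3
38: 16, 11, 17 → 3
16: 11 → 1
11: none → 0
17: none → 0
Total inversions: 5 + 2 + 4 + 1 + 5 + 3 + 3 + 1 + 0 + 0 = 24

24 adjacent swaps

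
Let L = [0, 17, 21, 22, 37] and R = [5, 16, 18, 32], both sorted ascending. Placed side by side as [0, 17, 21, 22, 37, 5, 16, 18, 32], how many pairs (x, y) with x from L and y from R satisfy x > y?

12

Count, for every r in R, how many entries of L exceed r:
r = 5: 17, 21, 22, 37 → 4
r = 16: 17, 21, 22, 37 → 4
r = 18: 21, 22, 37 → 3
r = 32: 37 → 1
Cross-inversions: 4 + 4 + 3 + 1 = 12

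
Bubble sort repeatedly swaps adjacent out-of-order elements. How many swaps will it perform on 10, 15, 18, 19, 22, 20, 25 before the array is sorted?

Each adjacent swap fixes exactly one inversion, so the minimum swap count equals the number of inversions.
Count inversions — for each element, later elements that are smaller:
10: none → 0
15: none → 0
18: none → 0
19: none → 0
22: 20 → 1
20: none → 0
25: none → 0
Total inversions: 0 + 0 + 0 + 0 + 1 + 0 + 0 = 1

1 swap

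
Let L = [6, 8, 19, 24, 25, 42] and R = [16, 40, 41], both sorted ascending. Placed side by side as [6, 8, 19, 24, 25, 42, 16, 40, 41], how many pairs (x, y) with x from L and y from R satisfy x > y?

Take each right-half value and tally the left-half values above it:
r = 16: 19, 24, 25, 42 → 4
r = 40: 42 → 1
r = 41: 42 → 1
Cross-inversions: 4 + 1 + 1 = 6

Cross-inversions: 6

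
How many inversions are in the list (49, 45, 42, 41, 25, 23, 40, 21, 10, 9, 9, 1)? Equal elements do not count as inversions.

Count, for each position, how many later elements it exceeds:
49: 11
45: 10
42: 9
41: 8
25: 6
23: 5
40: 5
21: 4
10: 3
9: 1
9: 1
1: 0
Sum: 11 + 10 + 9 + 8 + 6 + 5 + 5 + 4 + 3 + 1 + 1 + 0 = 63

63 out-of-order pairs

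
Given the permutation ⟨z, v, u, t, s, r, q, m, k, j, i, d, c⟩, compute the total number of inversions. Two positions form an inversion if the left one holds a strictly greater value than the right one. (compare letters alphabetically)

78 out-of-order pairs

Element-by-element contributions:
z → v, u, t, s, r, q, m, k, j, i, d, c → 12
v → u, t, s, r, q, m, k, j, i, d, c → 11
u → t, s, r, q, m, k, j, i, d, c → 10
t → s, r, q, m, k, j, i, d, c → 9
s → r, q, m, k, j, i, d, c → 8
r → q, m, k, j, i, d, c → 7
q → m, k, j, i, d, c → 6
m → k, j, i, d, c → 5
k → j, i, d, c → 4
j → i, d, c → 3
i → d, c → 2
d → c → 1
c → none → 0
Sum: 12 + 11 + 10 + 9 + 8 + 7 + 6 + 5 + 4 + 3 + 2 + 1 + 0 = 78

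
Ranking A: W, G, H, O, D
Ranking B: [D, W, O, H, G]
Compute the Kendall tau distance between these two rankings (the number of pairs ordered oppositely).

7 discordant pairs

Assign each item its position (1..5) in the first ordering, then rewrite the second ordering as that position sequence:
positions: W→1, G→2, H→3, O→4, D→5
second ordering as positions: [5, 1, 4, 3, 2]
Discordant pairs = inversions in this position sequence.
5: 1, 4, 3, 2 → 4
1: 0
4: 3, 2 → 2
3: 2 → 1
2: 0
Total: 4 + 0 + 2 + 1 + 0 = 7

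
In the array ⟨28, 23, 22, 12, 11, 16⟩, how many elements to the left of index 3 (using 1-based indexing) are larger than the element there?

2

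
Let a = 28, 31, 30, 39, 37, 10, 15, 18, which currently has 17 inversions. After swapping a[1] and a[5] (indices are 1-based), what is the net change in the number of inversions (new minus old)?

Positions 1 and 5 hold 28 and 37; after swapping, the array is [37, 31, 30, 39, 28, 10, 15, 18].
Sweep left to right; for each value list the smaller values that follow it:
37: 6
31: 5
30: 4
39: 4
28: 3
10: 0
15: 0
18: 0
Sum: 6 + 5 + 4 + 4 + 3 + 0 + 0 + 0 = 22
Change: 22 − 17 = +5

+5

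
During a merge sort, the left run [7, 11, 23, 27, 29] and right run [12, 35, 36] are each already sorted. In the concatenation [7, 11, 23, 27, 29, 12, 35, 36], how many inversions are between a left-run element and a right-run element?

3 cross-inversions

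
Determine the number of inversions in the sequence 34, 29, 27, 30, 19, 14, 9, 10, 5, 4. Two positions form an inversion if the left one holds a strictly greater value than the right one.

Out-of-order pairs: 42

Count, for each position, how many later elements it exceeds:
34: 9
29: 7
27: 6
30: 6
19: 5
14: 4
9: 2
10: 2
5: 1
4: 0
Sum: 9 + 7 + 6 + 6 + 5 + 4 + 2 + 2 + 1 + 0 = 42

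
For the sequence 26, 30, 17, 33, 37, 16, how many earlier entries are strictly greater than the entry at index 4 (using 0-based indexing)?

0 such elements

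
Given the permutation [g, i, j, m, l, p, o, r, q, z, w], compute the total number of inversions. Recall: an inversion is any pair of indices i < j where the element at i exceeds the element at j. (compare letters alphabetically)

Inversions: 4

Count, for each position, how many later elements it exceeds:
g: 0
i: 0
j: 0
m: 1
l: 0
p: 1
o: 0
r: 1
q: 0
z: 1
w: 0
Sum: 0 + 0 + 0 + 1 + 0 + 1 + 0 + 1 + 0 + 1 + 0 = 4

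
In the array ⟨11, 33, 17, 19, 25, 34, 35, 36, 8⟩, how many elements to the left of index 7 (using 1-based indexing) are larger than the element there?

0

The element at index 7 is 35.
Elements before it: 11, 33, 17, 19, 25, 34
None of them are larger than 35.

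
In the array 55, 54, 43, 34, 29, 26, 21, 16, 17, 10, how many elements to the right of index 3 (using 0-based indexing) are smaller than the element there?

6 such elements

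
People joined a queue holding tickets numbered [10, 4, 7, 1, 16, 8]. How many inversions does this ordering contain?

There are 7 inversions.

Out-of-order index pairs (1-indexed):
(1,2): 10 > 4
(1,3): 10 > 7
(1,4): 10 > 1
(1,6): 10 > 8
(2,4): 4 > 1
(3,4): 7 > 1
(5,6): 16 > 8
That's 7 pairs.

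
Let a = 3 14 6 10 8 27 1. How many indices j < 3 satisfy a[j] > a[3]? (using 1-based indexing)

1

The element at index 3 is 6.
Elements before it: 3, 14
Those larger than 6: 14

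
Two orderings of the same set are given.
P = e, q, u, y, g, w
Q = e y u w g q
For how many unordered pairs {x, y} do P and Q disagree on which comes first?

6

Assign each item its position (1..6) in the first ordering, then rewrite the second ordering as that position sequence:
positions: e→1, q→2, u→3, y→4, g→5, w→6
second ordering as positions: [1, 4, 3, 6, 5, 2]
Discordant pairs = inversions in this position sequence.
1: 0
4: 3, 2 → 2
3: 2 → 1
6: 5, 2 → 2
5: 2 → 1
2: 0
Total: 0 + 2 + 1 + 2 + 1 + 0 = 6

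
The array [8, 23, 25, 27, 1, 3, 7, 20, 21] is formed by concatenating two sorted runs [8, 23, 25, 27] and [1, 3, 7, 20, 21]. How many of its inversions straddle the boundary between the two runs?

18

Count, for every r in R, how many entries of L exceed r:
r = 1: 8, 23, 25, 27 → 4
r = 3: 8, 23, 25, 27 → 4
r = 7: 8, 23, 25, 27 → 4
r = 20: 23, 25, 27 → 3
r = 21: 23, 25, 27 → 3
Cross-inversions: 4 + 4 + 4 + 3 + 3 = 18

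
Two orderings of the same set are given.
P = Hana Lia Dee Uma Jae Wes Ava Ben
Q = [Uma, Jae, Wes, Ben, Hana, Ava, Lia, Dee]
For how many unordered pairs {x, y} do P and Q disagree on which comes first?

Disagreeing pairs: 15

Assign each item its position (1..8) in the first ordering, then rewrite the second ordering as that position sequence:
positions: Hana→1, Lia→2, Dee→3, Uma→4, Jae→5, Wes→6, Ava→7, Ben→8
second ordering as positions: [4, 5, 6, 8, 1, 7, 2, 3]
Discordant pairs = inversions in this position sequence.
4: 1, 2, 3 → 3
5: 1, 2, 3 → 3
6: 1, 2, 3 → 3
8: 1, 7, 2, 3 → 4
1: 0
7: 2, 3 → 2
2: 0
3: 0
Total: 3 + 3 + 3 + 4 + 0 + 2 + 0 + 0 = 15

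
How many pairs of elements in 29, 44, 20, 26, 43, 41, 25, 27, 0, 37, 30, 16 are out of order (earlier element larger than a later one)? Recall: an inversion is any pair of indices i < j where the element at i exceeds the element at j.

Sweep left to right; for each value list the smaller values that follow it:
29: 6
44: 10
20: 2
26: 3
43: 7
41: 6
25: 2
27: 2
0: 0
37: 2
30: 1
16: 0
Sum: 6 + 10 + 2 + 3 + 7 + 6 + 2 + 2 + 0 + 2 + 1 + 0 = 41

There are 41 inversions.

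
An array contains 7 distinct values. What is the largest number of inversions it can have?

Inversions: 21

A reversed (strictly descending) arrangement makes every pair an inversion, giving C(7, 2) inversions.
C(7, 2) = 7·6/2 = 21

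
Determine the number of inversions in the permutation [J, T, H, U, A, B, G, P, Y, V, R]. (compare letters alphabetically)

Inversions: 21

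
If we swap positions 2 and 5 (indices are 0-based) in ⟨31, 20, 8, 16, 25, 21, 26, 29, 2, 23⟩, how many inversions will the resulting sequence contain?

Positions 2 and 5 hold 8 and 21; after swapping, the array is [31, 20, 21, 16, 25, 8, 26, 29, 2, 23].
Element-by-element contributions:
31: 9
20: 3
21: 3
16: 2
25: 3
8: 1
26: 2
29: 2
2: 0
23: 0
Sum: 9 + 3 + 3 + 2 + 3 + 1 + 2 + 2 + 0 + 0 = 25

25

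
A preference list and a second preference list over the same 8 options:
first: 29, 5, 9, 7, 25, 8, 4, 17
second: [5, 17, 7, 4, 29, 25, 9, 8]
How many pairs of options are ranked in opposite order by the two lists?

14

Assign each item its position (1..8) in the first ordering, then rewrite the second ordering as that position sequence:
positions: 29→1, 5→2, 9→3, 7→4, 25→5, 8→6, 4→7, 17→8
second ordering as positions: [2, 8, 4, 7, 1, 5, 3, 6]
Discordant pairs = inversions in this position sequence.
2: 1 → 1
8: 4, 7, 1, 5, 3, 6 → 6
4: 1, 3 → 2
7: 1, 5, 3, 6 → 4
1: 0
5: 3 → 1
3: 0
6: 0
Total: 1 + 6 + 2 + 4 + 0 + 1 + 0 + 0 = 14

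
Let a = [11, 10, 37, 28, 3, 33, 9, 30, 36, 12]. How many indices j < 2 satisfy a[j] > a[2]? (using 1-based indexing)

1 such element

The element at index 2 is 10.
Elements before it: 11
Those larger than 10: 11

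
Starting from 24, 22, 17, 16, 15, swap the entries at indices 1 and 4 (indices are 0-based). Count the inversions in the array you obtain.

Positions 1 and 4 hold 22 and 15; after swapping, the array is [24, 15, 17, 16, 22].
Sweep left to right; for each value list the smaller values that follow it:
24 → 15, 17, 16, 22 → 4
15 → none → 0
17 → 16 → 1
16 → none → 0
22 → none → 0
Sum: 4 + 0 + 1 + 0 + 0 = 5

5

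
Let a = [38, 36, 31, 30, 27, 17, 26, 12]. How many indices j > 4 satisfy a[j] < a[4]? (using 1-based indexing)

The element at index 4 is 30.
Elements after it: 27, 17, 26, 12
Those smaller than 30: 27, 17, 26, 12

4 such elements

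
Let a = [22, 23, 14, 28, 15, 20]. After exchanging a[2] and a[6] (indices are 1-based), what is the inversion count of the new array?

Inversions: 7

Positions 2 and 6 hold 23 and 20; after swapping, the array is [22, 20, 14, 28, 15, 23].
For each element, count later entries that are smaller:
22: 3
20: 2
14: 0
28: 2
15: 0
23: 0
Sum: 3 + 2 + 0 + 2 + 0 + 0 = 7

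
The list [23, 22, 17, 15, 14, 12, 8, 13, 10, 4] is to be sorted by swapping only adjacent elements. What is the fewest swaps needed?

Each adjacent swap fixes exactly one inversion, so the minimum swap count equals the number of inversions.
Count inversions — for each element, later elements that are smaller:
23: 22, 17, 15, 14, 12, 8, 13, 10, 4 → 9
22: 17, 15, 14, 12, 8, 13, 10, 4 → 8
17: 15, 14, 12, 8, 13, 10, 4 → 7
15: 14, 12, 8, 13, 10, 4 → 6
14: 12, 8, 13, 10, 4 → 5
12: 8, 10, 4 → 3
8: 4 → 1
13: 10, 4 → 2
10: 4 → 1
4: none → 0
Total inversions: 9 + 8 + 7 + 6 + 5 + 3 + 1 + 2 + 1 + 0 = 42

42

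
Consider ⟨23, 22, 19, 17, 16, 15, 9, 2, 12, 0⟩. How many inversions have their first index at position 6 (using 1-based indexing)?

4

The element at index 6 is 15.
Elements after it: 9, 2, 12, 0
Those smaller than 15: 9, 2, 12, 0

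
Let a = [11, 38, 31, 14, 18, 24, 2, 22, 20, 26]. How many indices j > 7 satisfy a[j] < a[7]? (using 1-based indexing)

0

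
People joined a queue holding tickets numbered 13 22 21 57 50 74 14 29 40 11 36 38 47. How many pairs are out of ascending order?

Element-by-element contributions:
13 → 11 → 1
22 → 21, 14, 11 → 3
21 → 14, 11 → 2
57 → 50, 14, 29, 40, 11, 36, 38, 47 → 8
50 → 14, 29, 40, 11, 36, 38, 47 → 7
74 → 14, 29, 40, 11, 36, 38, 47 → 7
14 → 11 → 1
29 → 11 → 1
40 → 11, 36, 38 → 3
11 → none → 0
36 → none → 0
38 → none → 0
47 → none → 0
Sum: 1 + 3 + 2 + 8 + 7 + 7 + 1 + 1 + 3 + 0 + 0 + 0 + 0 = 33

33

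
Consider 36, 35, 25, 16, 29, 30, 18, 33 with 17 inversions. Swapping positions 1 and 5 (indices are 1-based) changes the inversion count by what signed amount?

-3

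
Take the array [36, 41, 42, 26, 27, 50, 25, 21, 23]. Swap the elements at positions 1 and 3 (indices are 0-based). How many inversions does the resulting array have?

25 inversions

Positions 1 and 3 hold 41 and 26; after swapping, the array is [36, 26, 42, 41, 27, 50, 25, 21, 23].
Count, for each position, how many later elements it exceeds:
36 → 26, 27, 25, 21, 23 → 5
26 → 25, 21, 23 → 3
42 → 41, 27, 25, 21, 23 → 5
41 → 27, 25, 21, 23 → 4
27 → 25, 21, 23 → 3
50 → 25, 21, 23 → 3
25 → 21, 23 → 2
21 → none → 0
23 → none → 0
Sum: 5 + 3 + 5 + 4 + 3 + 3 + 2 + 0 + 0 = 25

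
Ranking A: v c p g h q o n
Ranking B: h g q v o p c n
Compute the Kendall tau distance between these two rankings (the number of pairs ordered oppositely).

Discordant pairs: 13

Assign each item its position (1..8) in the first ordering, then rewrite the second ordering as that position sequence:
positions: v→1, c→2, p→3, g→4, h→5, q→6, o→7, n→8
second ordering as positions: [5, 4, 6, 1, 7, 3, 2, 8]
Discordant pairs = inversions in this position sequence.
5: 4, 1, 3, 2 → 4
4: 1, 3, 2 → 3
6: 1, 3, 2 → 3
1: 0
7: 3, 2 → 2
3: 2 → 1
2: 0
8: 0
Total: 4 + 3 + 3 + 0 + 2 + 1 + 0 + 0 = 13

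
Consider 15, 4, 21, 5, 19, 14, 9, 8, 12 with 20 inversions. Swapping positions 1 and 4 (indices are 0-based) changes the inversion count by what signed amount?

+3

Positions 1 and 4 hold 4 and 19; after swapping, the array is [15, 19, 21, 5, 4, 14, 9, 8, 12].
Sweep left to right; for each value list the smaller values that follow it:
15 → 5, 4, 14, 9, 8, 12 → 6
19 → 5, 4, 14, 9, 8, 12 → 6
21 → 5, 4, 14, 9, 8, 12 → 6
5 → 4 → 1
4 → none → 0
14 → 9, 8, 12 → 3
9 → 8 → 1
8 → none → 0
12 → none → 0
Sum: 6 + 6 + 6 + 1 + 0 + 3 + 1 + 0 + 0 = 23
Change: 23 − 20 = +3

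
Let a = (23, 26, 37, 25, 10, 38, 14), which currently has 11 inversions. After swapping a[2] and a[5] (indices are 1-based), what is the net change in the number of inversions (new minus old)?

-3

Positions 2 and 5 hold 26 and 10; after swapping, the array is [23, 10, 37, 25, 26, 38, 14].
For each element, count later entries that are smaller:
23: 2
10: 0
37: 3
25: 1
26: 1
38: 1
14: 0
Sum: 2 + 0 + 3 + 1 + 1 + 1 + 0 = 8
Change: 8 − 11 = -3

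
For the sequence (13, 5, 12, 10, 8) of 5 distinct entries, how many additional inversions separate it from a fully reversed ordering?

Maximum inversions for 5 distinct elements is C(5, 2) = 5·4/2 = 10.
Current inversions — for each element, count later smaller elements:
13: 4
5: 0
12: 2
10: 1
8: 0
Current total: 4 + 0 + 2 + 1 + 0 = 7
Shortfall: 10 − 7 = 3

3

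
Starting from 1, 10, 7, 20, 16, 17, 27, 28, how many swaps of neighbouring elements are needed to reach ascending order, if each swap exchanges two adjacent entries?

3

Each adjacent swap fixes exactly one inversion, so the minimum swap count equals the number of inversions.
Count inversions — for each element, later elements that are smaller:
1: none → 0
10: 7 → 1
7: none → 0
20: 16, 17 → 2
16: none → 0
17: none → 0
27: none → 0
28: none → 0
Total inversions: 0 + 1 + 0 + 2 + 0 + 0 + 0 + 0 = 3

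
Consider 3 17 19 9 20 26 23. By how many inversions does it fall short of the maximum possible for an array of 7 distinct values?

Maximum inversions for 7 distinct elements is C(7, 2) = 7·6/2 = 21.
Current inversions — for each element, count later smaller elements:
3: 0
17: 1
19: 1
9: 0
20: 0
26: 1
23: 0
Current total: 0 + 1 + 1 + 0 + 0 + 1 + 0 = 3
Shortfall: 21 − 3 = 18

18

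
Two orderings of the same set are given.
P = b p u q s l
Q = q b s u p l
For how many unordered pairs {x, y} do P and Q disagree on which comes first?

There are 6 disagreeing pairs.

Assign each item its position (1..6) in the first ordering, then rewrite the second ordering as that position sequence:
positions: b→1, p→2, u→3, q→4, s→5, l→6
second ordering as positions: [4, 1, 5, 3, 2, 6]
Discordant pairs = inversions in this position sequence.
4: 1, 3, 2 → 3
1: 0
5: 3, 2 → 2
3: 2 → 1
2: 0
6: 0
Total: 3 + 0 + 2 + 1 + 0 + 0 = 6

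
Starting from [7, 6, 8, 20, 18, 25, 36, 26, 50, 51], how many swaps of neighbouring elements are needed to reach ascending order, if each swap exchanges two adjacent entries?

The minimum number of adjacent swaps to sort an array equals its inversion count, since every such swap removes exactly one inversion.
Count inversions — for each element, later elements that are smaller:
7: 6 → 1
6: none → 0
8: none → 0
20: 18 → 1
18: none → 0
25: none → 0
36: 26 → 1
26: none → 0
50: none → 0
51: none → 0
Total inversions: 1 + 0 + 0 + 1 + 0 + 0 + 1 + 0 + 0 + 0 = 3

3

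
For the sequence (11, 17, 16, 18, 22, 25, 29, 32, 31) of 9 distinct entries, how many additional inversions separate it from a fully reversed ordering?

34 inversions short

Maximum inversions for 9 distinct elements is C(9, 2) = 9·8/2 = 36.
Current inversions — for each element, count later smaller elements:
11: 0
17: 1
16: 0
18: 0
22: 0
25: 0
29: 0
32: 1
31: 0
Current total: 0 + 1 + 0 + 0 + 0 + 0 + 0 + 1 + 0 = 2
Shortfall: 36 − 2 = 34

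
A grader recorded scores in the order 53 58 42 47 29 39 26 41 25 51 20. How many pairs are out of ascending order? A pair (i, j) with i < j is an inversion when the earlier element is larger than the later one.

Count, for each position, how many later elements it exceeds:
53 → 42, 47, 29, 39, 26, 41, 25, 51, 20 → 9
58 → 42, 47, 29, 39, 26, 41, 25, 51, 20 → 9
42 → 29, 39, 26, 41, 25, 20 → 6
47 → 29, 39, 26, 41, 25, 20 → 6
29 → 26, 25, 20 → 3
39 → 26, 25, 20 → 3
26 → 25, 20 → 2
41 → 25, 20 → 2
25 → 20 → 1
51 → 20 → 1
20 → none → 0
Sum: 9 + 9 + 6 + 6 + 3 + 3 + 2 + 2 + 1 + 1 + 0 = 42

Inversions: 42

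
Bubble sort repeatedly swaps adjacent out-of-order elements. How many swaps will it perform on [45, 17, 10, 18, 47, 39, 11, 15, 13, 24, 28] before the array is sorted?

The minimum number of adjacent swaps to sort an array equals its inversion count, since every such swap removes exactly one inversion.
Count inversions — for each element, later elements that are smaller:
45: 17, 10, 18, 39, 11, 15, 13, 24, 28 → 9
17: 10, 11, 15, 13 → 4
10: none → 0
18: 11, 15, 13 → 3
47: 39, 11, 15, 13, 24, 28 → 6
39: 11, 15, 13, 24, 28 → 5
11: none → 0
15: 13 → 1
13: none → 0
24: none → 0
28: none → 0
Total inversions: 9 + 4 + 0 + 3 + 6 + 5 + 0 + 1 + 0 + 0 + 0 = 28

28 swaps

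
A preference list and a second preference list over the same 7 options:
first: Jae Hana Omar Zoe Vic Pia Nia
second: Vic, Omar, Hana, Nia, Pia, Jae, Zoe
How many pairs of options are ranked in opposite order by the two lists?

12

Assign each item its position (1..7) in the first ordering, then rewrite the second ordering as that position sequence:
positions: Jae→1, Hana→2, Omar→3, Zoe→4, Vic→5, Pia→6, Nia→7
second ordering as positions: [5, 3, 2, 7, 6, 1, 4]
Discordant pairs = inversions in this position sequence.
5: 3, 2, 1, 4 → 4
3: 2, 1 → 2
2: 1 → 1
7: 6, 1, 4 → 3
6: 1, 4 → 2
1: 0
4: 0
Total: 4 + 2 + 1 + 3 + 2 + 0 + 0 = 12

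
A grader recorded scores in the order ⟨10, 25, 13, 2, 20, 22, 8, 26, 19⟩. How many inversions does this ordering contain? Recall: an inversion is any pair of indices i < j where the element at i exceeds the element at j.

Element-by-element contributions:
10: 2
25: 6
13: 2
2: 0
20: 2
22: 2
8: 0
26: 1
19: 0
Sum: 2 + 6 + 2 + 0 + 2 + 2 + 0 + 1 + 0 = 15

There are 15 inversions.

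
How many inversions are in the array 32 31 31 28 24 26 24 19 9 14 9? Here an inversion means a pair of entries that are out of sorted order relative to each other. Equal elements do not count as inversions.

Inversions: 50

Element-by-element contributions:
32 → 31, 31, 28, 24, 26, 24, 19, 9, 14, 9 → 10
31 → 28, 24, 26, 24, 19, 9, 14, 9 → 8
31 → 28, 24, 26, 24, 19, 9, 14, 9 → 8
28 → 24, 26, 24, 19, 9, 14, 9 → 7
24 → 19, 9, 14, 9 → 4
26 → 24, 19, 9, 14, 9 → 5
24 → 19, 9, 14, 9 → 4
19 → 9, 14, 9 → 3
9 → none → 0
14 → 9 → 1
9 → none → 0
Sum: 10 + 8 + 8 + 7 + 4 + 5 + 4 + 3 + 0 + 1 + 0 = 50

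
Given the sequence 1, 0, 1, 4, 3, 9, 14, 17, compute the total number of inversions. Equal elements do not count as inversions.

2

For each element, count later entries that are smaller:
1: 1
0: 0
1: 0
4: 1
3: 0
9: 0
14: 0
17: 0
Sum: 1 + 0 + 0 + 1 + 0 + 0 + 0 + 0 = 2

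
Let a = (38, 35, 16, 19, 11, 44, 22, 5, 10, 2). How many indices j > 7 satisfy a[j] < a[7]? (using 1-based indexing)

The element at index 7 is 22.
Elements after it: 5, 10, 2
Those smaller than 22: 5, 10, 2

3 such elements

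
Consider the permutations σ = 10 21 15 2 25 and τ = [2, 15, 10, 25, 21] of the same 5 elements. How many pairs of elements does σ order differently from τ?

6

Assign each item its position (1..5) in the first ordering, then rewrite the second ordering as that position sequence:
positions: 10→1, 21→2, 15→3, 2→4, 25→5
second ordering as positions: [4, 3, 1, 5, 2]
Discordant pairs = inversions in this position sequence.
4: 3, 1, 2 → 3
3: 1, 2 → 2
1: 0
5: 2 → 1
2: 0
Total: 3 + 2 + 0 + 1 + 0 = 6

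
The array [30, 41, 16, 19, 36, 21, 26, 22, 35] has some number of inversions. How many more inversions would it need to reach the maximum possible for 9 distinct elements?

Maximum inversions for 9 distinct elements is C(9, 2) = 9·8/2 = 36.
Current inversions — for each element, count later smaller elements:
30: 5
41: 7
16: 0
19: 0
36: 4
21: 0
26: 1
22: 0
35: 0
Current total: 5 + 7 + 0 + 0 + 4 + 0 + 1 + 0 + 0 = 17
Shortfall: 36 − 17 = 19

19 inversions short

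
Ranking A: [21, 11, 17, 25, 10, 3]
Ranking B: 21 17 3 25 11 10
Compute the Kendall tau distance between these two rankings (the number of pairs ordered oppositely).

5 discordant pairs

Assign each item its position (1..6) in the first ordering, then rewrite the second ordering as that position sequence:
positions: 21→1, 11→2, 17→3, 25→4, 10→5, 3→6
second ordering as positions: [1, 3, 6, 4, 2, 5]
Discordant pairs = inversions in this position sequence.
1: 0
3: 2 → 1
6: 4, 2, 5 → 3
4: 2 → 1
2: 0
5: 0
Total: 0 + 1 + 3 + 1 + 0 + 0 = 5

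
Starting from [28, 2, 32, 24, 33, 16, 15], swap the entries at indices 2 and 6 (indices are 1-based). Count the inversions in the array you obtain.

Positions 2 and 6 hold 2 and 16; after swapping, the array is [28, 16, 32, 24, 33, 2, 15].
For each element, count later entries that are smaller:
28: 4
16: 2
32: 3
24: 2
33: 2
2: 0
15: 0
Sum: 4 + 2 + 3 + 2 + 2 + 0 + 0 = 13

13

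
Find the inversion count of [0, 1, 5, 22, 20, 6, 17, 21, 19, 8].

For each element, count later entries that are smaller:
0 → none → 0
1 → none → 0
5 → none → 0
22 → 20, 6, 17, 21, 19, 8 → 6
20 → 6, 17, 19, 8 → 4
6 → none → 0
17 → 8 → 1
21 → 19, 8 → 2
19 → 8 → 1
8 → none → 0
Sum: 0 + 0 + 0 + 6 + 4 + 0 + 1 + 2 + 1 + 0 = 14

14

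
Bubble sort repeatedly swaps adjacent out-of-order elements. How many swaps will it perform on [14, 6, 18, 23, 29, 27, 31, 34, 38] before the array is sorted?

Minimum adjacent swaps = number of inversions (each swap of adjacent out-of-order elements removes one inversion and no swap can remove more).
Count inversions — for each element, later elements that are smaller:
14: 6 → 1
6: none → 0
18: none → 0
23: none → 0
29: 27 → 1
27: none → 0
31: none → 0
34: none → 0
38: none → 0
Total inversions: 1 + 0 + 0 + 0 + 1 + 0 + 0 + 0 + 0 = 2

2 adjacent swaps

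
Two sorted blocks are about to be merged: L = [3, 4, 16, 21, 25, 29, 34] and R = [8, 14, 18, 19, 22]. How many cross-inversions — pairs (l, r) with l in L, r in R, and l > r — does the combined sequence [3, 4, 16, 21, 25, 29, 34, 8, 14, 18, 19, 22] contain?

21

For each element r of the right run, count left-run elements greater than r:
r = 8: 16, 21, 25, 29, 34 → 5
r = 14: 16, 21, 25, 29, 34 → 5
r = 18: 21, 25, 29, 34 → 4
r = 19: 21, 25, 29, 34 → 4
r = 22: 25, 29, 34 → 3
Cross-inversions: 5 + 5 + 4 + 4 + 3 = 21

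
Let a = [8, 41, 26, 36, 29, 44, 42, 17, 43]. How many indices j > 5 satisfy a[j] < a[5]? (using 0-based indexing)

3

The element at index 5 is 44.
Elements after it: 42, 17, 43
Those smaller than 44: 42, 17, 43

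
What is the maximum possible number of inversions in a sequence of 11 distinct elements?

The maximum occurs when the array is in strictly decreasing order: every one of the C(11, 2) pairs is inverted.
C(11, 2) = 11·10/2 = 55

55 inversions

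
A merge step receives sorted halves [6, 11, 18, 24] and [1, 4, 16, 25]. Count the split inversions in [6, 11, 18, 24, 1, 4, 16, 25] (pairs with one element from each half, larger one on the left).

Take each right-half value and tally the left-half values above it:
r = 1: 6, 11, 18, 24 → 4
r = 4: 6, 11, 18, 24 → 4
r = 16: 18, 24 → 2
r = 25: none → 0
Cross-inversions: 4 + 4 + 2 + 0 = 10

There are 10 cross-inversions.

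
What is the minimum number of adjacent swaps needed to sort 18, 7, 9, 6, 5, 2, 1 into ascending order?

There are 20 swaps.

Minimum adjacent swaps = number of inversions (each swap of adjacent out-of-order elements removes one inversion and no swap can remove more).
Count inversions — for each element, later elements that are smaller:
18: 7, 9, 6, 5, 2, 1 → 6
7: 6, 5, 2, 1 → 4
9: 6, 5, 2, 1 → 4
6: 5, 2, 1 → 3
5: 2, 1 → 2
2: 1 → 1
1: none → 0
Total inversions: 6 + 4 + 4 + 3 + 2 + 1 + 0 = 20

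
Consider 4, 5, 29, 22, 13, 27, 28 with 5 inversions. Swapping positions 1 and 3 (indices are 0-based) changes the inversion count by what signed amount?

+1

Positions 1 and 3 hold 5 and 22; after swapping, the array is [4, 22, 29, 5, 13, 27, 28].
Count, for each position, how many later elements it exceeds:
4 → none → 0
22 → 5, 13 → 2
29 → 5, 13, 27, 28 → 4
5 → none → 0
13 → none → 0
27 → none → 0
28 → none → 0
Sum: 0 + 2 + 4 + 0 + 0 + 0 + 0 = 6
Change: 6 − 5 = +1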